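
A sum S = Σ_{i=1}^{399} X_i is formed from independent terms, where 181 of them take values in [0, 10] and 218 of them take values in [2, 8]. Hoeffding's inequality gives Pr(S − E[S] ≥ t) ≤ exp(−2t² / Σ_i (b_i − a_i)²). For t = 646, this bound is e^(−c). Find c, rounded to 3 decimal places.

32.166

Σ(b_i − a_i)² = 181·10² + 218·6² = 25948.
c = 2t² / 25948 = 2·646² / 25948 = 32.1656.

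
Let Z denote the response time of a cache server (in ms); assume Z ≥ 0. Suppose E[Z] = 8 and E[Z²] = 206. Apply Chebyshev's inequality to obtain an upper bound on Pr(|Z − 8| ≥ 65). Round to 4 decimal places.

0.0336

Var(Z) = E[Z²] − (E[Z])² = 206 − 64 = 142.
Chebyshev's inequality: Pr(|Z − μ| ≥ t) ≤ Var(Z)/t² = 142/4225 = 0.0336.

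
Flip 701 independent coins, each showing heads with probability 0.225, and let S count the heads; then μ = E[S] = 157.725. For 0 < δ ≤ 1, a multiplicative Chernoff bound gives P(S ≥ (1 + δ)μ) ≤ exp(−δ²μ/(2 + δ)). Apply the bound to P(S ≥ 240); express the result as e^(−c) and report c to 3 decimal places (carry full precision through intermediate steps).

17.020

Write 240 = (1 + δ)μ, so δ = 240/157.725 − 1 = 0.5216358…
Then the exponent is δ²μ/(2 + δ) = (240 − μ)² / (μ·(2 + δ)) = 17.019739.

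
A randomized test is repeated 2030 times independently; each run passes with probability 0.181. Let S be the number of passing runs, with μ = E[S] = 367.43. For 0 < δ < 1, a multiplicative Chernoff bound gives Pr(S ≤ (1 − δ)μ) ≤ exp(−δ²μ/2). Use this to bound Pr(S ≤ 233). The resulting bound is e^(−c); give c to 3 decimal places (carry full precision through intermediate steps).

Write 233 = (1 − δ)μ, so δ = 1 − 233/367.43 = 0.3658656…
Then the exponent is δ²μ/2 = (μ − 233)²/(2μ) = 24.591657.

24.592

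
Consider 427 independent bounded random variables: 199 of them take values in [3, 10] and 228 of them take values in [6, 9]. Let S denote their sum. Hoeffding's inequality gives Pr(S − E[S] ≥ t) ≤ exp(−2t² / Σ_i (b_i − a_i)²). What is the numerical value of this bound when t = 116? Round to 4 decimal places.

0.1023

Σ(b_i − a_i)² = 199·7² + 228·3² = 11803.
Exponent = 2·116² / 11803 = 2.28010.
Bound = exp(−2.28010) = 0.10227.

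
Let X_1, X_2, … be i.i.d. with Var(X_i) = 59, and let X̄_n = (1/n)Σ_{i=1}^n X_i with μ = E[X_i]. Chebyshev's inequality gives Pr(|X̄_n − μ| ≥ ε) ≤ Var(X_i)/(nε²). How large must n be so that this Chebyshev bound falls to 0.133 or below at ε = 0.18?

13692

Require 59/(n·0.18²) ≤ 0.133, i.e. n ≥ 59/(0.133·0.18²) = 13691.636.
The smallest integer n is 13692.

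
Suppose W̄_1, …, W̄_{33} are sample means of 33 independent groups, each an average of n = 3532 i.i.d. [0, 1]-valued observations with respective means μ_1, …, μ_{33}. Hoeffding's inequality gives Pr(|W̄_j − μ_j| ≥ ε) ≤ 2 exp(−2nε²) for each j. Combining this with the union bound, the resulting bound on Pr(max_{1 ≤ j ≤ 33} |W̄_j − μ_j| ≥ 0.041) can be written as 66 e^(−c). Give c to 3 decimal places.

Union bound over the 33 events: Pr(max_{1 ≤ j ≤ 33} |W̄_j − μ_j| ≥ 0.041) ≤ 33·2·exp(−2nε²) = 66 exp(−2·3532·0.041²).
So c = 2·3532·0.041² = 11.8746.

11.875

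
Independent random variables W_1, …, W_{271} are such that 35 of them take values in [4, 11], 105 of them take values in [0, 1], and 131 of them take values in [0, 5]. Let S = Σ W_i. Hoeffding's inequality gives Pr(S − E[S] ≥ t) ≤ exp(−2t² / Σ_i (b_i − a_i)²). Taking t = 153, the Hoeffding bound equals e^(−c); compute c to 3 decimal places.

9.189

Σ(b_i − a_i)² = 35·7² + 105·1² + 131·5² = 5095.
c = 2t² / 5095 = 2·153² / 5095 = 9.1890.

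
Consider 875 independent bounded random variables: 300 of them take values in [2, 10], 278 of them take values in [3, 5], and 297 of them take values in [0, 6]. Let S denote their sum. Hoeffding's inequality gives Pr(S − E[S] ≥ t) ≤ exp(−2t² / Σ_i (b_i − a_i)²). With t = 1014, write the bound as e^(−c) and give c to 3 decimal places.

Σ(b_i − a_i)² = 300·8² + 278·2² + 297·6² = 31004.
c = 2t² / 31004 = 2·1014² / 31004 = 66.3267.

66.327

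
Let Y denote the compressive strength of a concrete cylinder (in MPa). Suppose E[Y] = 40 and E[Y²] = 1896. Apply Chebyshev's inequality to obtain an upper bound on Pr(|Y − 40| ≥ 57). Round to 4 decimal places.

Var(Y) = E[Y²] − (E[Y])² = 1896 − 1600 = 296.
Chebyshev's inequality: Pr(|Y − μ| ≥ t) ≤ Var(Y)/t² = 296/3249 = 0.0911.

0.0911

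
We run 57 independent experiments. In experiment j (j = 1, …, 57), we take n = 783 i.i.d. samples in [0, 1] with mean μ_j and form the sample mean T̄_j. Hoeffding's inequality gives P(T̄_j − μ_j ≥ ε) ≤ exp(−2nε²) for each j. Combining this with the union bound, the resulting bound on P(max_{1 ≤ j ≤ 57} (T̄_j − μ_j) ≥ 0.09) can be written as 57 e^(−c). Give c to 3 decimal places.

12.685

Union bound over the 57 events: P(max_{1 ≤ j ≤ 57} (T̄_j − μ_j) ≥ 0.09) ≤ 57·exp(−2nε²) = 57 exp(−2·783·0.09²).
So c = 2·783·0.09² = 12.6846.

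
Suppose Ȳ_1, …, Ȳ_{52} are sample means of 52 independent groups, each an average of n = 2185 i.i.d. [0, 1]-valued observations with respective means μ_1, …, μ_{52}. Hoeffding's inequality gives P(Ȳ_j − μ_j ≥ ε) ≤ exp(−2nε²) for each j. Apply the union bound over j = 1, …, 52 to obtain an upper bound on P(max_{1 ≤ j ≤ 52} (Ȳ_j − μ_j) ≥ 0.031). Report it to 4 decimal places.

0.7801

Per-experiment Hoeffding bound: exp(−2·2185·0.031²) = exp(−4.19957) = 0.015002.
Union bound over 52 events: 52·0.015002 = 0.78011.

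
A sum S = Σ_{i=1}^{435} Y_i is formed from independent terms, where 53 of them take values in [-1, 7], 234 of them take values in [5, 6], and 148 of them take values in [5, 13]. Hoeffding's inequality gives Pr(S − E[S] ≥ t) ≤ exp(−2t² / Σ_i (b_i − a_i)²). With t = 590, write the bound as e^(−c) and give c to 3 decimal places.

Σ(b_i − a_i)² = 53·8² + 234·1² + 148·8² = 13098.
c = 2t² / 13098 = 2·590² / 13098 = 53.1532.

53.153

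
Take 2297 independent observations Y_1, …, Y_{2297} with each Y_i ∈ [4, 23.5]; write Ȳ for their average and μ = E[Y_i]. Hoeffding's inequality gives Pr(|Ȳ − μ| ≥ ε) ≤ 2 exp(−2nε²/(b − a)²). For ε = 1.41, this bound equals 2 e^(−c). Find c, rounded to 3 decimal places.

24.019

c = 2nε²/(b − a)² = 2·2297·1.41² / 19.5² = 24.0193.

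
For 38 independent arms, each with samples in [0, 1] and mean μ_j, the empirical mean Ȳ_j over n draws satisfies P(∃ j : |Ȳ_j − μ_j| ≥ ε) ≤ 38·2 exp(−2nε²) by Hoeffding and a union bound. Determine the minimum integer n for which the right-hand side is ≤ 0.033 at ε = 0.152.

Need 2·38·exp(−2nε²) ≤ 0.033, i.e. exp(−2nε²) ≤ 0.033/76.
So 2nε² ≥ ln(76/0.033) = 7.741981.
Hence n ≥ 7.741981/(2·0.152²) = 167.546.
The smallest integer n is 168.

168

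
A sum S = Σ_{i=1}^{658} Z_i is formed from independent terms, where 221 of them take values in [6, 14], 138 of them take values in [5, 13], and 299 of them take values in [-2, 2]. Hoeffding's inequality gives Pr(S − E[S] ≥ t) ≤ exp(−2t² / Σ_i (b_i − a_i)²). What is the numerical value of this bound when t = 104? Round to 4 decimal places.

Σ(b_i − a_i)² = 221·8² + 138·8² + 299·4² = 27760.
Exponent = 2·104² / 27760 = 0.77925.
Bound = exp(−0.77925) = 0.45875.

0.4587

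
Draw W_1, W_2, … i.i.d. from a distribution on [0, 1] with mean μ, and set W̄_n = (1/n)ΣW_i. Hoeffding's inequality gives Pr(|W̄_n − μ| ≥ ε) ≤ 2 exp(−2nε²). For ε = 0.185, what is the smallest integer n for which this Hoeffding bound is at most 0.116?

Require 2·exp(−2nε²) ≤ 0.116, i.e. 2nε² ≥ ln(2/0.116) = 2.847312.
So n ≥ 2.847312 / (2·0.185²) = 41.597.
The smallest integer n is 42.

42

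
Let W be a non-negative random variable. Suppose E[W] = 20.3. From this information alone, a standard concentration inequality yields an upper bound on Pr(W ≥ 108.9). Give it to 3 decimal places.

0.186

Only the mean of a non-negative variable is known, so Markov's inequality is the applicable tail bound.
Markov's inequality: for a non-negative random variable, Pr(W ≥ a) ≤ E[W]/a.
Here E[W] = 20.3 and a = 108.9, so the bound is 20.3/108.9 = 0.1864.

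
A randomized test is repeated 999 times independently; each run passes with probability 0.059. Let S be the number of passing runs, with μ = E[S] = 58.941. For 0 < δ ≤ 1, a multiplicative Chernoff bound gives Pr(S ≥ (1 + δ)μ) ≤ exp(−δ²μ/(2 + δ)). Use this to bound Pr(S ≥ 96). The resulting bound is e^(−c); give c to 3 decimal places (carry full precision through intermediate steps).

8.864

Write 96 = (1 + δ)μ, so δ = 96/58.941 − 1 = 0.6287474…
Then the exponent is δ²μ/(2 + δ) = (96 − μ)² / (μ·(2 + δ)) = 8.863822.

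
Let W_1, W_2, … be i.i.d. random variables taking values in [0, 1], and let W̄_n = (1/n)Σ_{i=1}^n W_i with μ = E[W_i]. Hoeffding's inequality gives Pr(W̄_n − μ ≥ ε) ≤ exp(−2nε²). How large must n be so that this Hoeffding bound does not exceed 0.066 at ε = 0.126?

86

Require exp(−2nε²) ≤ 0.066, i.e. 2nε² ≥ ln(1/0.066) = 2.718101.
So n ≥ 2.718101 / (2·0.126²) = 85.604.
The smallest integer n is 86.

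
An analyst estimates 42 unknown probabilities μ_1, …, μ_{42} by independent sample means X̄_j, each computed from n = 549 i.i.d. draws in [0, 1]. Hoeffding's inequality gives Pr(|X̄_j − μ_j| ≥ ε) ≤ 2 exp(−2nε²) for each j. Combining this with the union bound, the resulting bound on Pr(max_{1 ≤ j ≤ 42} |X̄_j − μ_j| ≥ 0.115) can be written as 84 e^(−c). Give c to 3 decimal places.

Union bound over the 42 events: Pr(max_{1 ≤ j ≤ 42} |X̄_j − μ_j| ≥ 0.115) ≤ 42·2·exp(−2nε²) = 84 exp(−2·549·0.115²).
So c = 2·549·0.115² = 14.5211.

14.521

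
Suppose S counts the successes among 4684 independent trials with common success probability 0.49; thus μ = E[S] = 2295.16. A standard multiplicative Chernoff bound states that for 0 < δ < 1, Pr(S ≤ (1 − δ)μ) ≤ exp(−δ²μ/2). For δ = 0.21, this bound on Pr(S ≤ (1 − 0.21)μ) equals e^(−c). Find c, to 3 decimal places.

50.608

c = δ²μ/2 = 0.21²·2295.16/2 = 50.6083.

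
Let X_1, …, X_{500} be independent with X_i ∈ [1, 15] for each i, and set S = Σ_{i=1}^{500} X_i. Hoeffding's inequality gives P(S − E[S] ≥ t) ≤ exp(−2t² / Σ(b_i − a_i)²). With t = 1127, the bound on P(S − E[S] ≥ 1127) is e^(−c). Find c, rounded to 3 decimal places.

Σ(b_i − a_i)² = 500·(14)² = 98000.
c = 2t²/98000 = 2·1127²/98000 = 25.9210.

25.921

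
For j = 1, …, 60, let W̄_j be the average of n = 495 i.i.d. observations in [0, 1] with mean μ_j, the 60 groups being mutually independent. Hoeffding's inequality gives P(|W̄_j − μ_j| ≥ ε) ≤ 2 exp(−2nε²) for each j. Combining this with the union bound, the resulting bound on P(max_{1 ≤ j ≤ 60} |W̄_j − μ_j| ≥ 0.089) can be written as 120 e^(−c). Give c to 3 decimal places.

Union bound over the 60 events: P(max_{1 ≤ j ≤ 60} |W̄_j − μ_j| ≥ 0.089) ≤ 60·2·exp(−2nε²) = 120 exp(−2·495·0.089²).
So c = 2·495·0.089² = 7.8418.

7.842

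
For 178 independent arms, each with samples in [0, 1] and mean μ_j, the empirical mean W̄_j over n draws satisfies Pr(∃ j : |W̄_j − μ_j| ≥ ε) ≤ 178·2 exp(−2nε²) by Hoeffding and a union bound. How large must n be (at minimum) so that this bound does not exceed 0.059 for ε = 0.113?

341

Need 2·178·exp(−2nε²) ≤ 0.059, i.e. exp(−2nε²) ≤ 0.059/356.
So 2nε² ≥ ln(356/0.059) = 8.705149.
Hence n ≥ 8.705149/(2·0.113²) = 340.870.
The smallest integer n is 341.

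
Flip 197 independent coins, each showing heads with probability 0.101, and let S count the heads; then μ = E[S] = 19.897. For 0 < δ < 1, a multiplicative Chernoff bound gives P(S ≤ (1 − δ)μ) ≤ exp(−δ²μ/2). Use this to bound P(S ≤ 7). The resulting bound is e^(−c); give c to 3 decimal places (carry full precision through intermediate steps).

Write 7 = (1 − δ)μ, so δ = 1 − 7/19.897 = 0.6481882…
Then the exponent is δ²μ/2 = (μ − 7)²/(2μ) = 4.179841.

4.180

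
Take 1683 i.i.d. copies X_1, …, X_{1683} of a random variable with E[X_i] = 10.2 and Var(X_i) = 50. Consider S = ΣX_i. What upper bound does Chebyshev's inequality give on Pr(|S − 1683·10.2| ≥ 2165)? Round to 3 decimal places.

0.018

Var(S) = n·Var(X_i) = 1683·50 = 84150.
Chebyshev: Pr(|S − 1683·10.2| ≥ 2165) ≤ Var(S)/2165² = 84150/4687225 = 0.0180.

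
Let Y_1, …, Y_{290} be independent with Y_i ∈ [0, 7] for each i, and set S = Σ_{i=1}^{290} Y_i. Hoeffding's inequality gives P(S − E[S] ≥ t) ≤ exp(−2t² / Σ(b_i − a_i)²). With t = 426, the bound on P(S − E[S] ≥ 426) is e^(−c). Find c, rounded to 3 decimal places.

Σ(b_i − a_i)² = 290·(7)² = 14210.
c = 2t²/14210 = 2·426²/14210 = 25.5420.

25.542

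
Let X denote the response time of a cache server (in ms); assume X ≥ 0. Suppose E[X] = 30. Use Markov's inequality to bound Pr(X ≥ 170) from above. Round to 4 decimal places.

0.1765

Markov's inequality: for a non-negative random variable, Pr(X ≥ a) ≤ E[X]/a.
Here E[X] = 30 and a = 170, so the bound is 30/170 = 0.1765.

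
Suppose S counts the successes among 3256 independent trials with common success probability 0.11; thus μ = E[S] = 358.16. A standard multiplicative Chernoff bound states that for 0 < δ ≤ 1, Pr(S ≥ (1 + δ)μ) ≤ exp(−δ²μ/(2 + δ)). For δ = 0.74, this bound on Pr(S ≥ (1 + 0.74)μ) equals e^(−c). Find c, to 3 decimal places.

c = δ²μ/(2 + δ) = 0.74²·358.16/(2 + 0.74) = 71.5797.

71.580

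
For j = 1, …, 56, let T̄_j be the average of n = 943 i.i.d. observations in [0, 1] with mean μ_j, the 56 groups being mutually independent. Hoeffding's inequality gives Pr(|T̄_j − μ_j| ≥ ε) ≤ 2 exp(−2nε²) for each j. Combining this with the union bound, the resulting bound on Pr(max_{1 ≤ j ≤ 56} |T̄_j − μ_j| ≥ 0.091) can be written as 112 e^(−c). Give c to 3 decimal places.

Union bound over the 56 events: Pr(max_{1 ≤ j ≤ 56} |T̄_j − μ_j| ≥ 0.091) ≤ 56·2·exp(−2nε²) = 112 exp(−2·943·0.091²).
So c = 2·943·0.091² = 15.6180.

15.618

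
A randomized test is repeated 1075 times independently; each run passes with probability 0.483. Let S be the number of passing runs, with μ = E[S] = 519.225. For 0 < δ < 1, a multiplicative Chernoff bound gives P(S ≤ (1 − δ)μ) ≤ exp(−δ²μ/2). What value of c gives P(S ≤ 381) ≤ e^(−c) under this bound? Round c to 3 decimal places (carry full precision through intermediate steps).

18.399

Write 381 = (1 − δ)μ, so δ = 1 − 381/519.225 = 0.2662141…
Then the exponent is δ²μ/2 = (μ − 381)²/(2μ) = 18.398720.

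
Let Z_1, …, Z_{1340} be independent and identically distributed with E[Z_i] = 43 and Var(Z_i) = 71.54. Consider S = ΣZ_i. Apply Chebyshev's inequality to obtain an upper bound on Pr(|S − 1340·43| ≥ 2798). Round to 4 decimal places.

Var(S) = n·Var(Z_i) = 1340·71.54 = 95863.6.
Chebyshev: Pr(|S − 1340·43| ≥ 2798) ≤ Var(S)/2798² = 95863.6/7828804 = 0.0122.

0.0122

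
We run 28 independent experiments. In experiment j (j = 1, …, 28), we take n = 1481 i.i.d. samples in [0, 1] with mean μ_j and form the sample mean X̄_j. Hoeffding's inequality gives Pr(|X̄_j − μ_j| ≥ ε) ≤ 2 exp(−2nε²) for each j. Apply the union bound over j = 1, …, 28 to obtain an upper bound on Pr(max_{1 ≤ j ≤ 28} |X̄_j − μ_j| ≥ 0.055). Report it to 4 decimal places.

Per-experiment Hoeffding bound: 2·exp(−2·1481·0.055²) = 2·exp(−8.96005) = 0.00025688.
Union bound over 28 events: 28·0.00025688 = 0.00719.

0.0072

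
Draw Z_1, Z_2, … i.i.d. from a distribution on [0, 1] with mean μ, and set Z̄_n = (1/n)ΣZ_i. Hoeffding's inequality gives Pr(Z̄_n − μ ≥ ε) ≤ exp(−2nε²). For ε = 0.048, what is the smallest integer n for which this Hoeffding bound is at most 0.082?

Require exp(−2nε²) ≤ 0.082, i.e. 2nε² ≥ ln(1/0.082) = 2.501036.
So n ≥ 2.501036 / (2·0.048²) = 542.760.
The smallest integer n is 543.

543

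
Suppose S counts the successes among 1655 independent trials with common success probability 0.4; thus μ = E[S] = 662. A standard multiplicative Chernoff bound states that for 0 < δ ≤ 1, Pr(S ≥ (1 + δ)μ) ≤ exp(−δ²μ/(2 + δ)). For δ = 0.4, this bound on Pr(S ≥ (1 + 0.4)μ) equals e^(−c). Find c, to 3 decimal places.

c = δ²μ/(2 + δ) = 0.4²·662/(2 + 0.4) = 44.1333.

44.133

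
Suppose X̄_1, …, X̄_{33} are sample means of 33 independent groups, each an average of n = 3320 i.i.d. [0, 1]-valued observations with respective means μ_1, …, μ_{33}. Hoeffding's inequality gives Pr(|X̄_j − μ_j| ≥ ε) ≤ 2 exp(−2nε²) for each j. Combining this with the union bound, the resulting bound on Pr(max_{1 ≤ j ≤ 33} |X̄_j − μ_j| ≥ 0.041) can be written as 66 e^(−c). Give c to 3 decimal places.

11.162

Union bound over the 33 events: Pr(max_{1 ≤ j ≤ 33} |X̄_j − μ_j| ≥ 0.041) ≤ 33·2·exp(−2nε²) = 66 exp(−2·3320·0.041²).
So c = 2·3320·0.041² = 11.1618.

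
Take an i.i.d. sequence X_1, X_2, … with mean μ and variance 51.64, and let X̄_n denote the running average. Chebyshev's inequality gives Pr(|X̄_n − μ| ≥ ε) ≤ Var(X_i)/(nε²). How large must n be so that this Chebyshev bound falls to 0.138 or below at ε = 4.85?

16

Require 51.64/(n·4.85²) ≤ 0.138, i.e. n ≥ 51.64/(0.138·4.85²) = 15.908.
The smallest integer n is 16.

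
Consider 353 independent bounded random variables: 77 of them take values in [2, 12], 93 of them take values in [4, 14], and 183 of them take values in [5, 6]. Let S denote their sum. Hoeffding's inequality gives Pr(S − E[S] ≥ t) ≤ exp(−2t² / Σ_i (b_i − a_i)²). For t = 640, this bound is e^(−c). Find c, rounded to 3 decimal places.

Σ(b_i − a_i)² = 77·10² + 93·10² + 183·1² = 17183.
c = 2t² / 17183 = 2·640² / 17183 = 47.6750.

47.675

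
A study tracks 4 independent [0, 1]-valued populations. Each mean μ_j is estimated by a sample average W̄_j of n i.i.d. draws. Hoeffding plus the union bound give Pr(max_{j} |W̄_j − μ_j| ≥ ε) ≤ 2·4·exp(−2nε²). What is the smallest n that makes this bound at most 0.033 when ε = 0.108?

236

Need 2·4·exp(−2nε²) ≤ 0.033, i.e. exp(−2nε²) ≤ 0.033/8.
So 2nε² ≥ ln(8/0.033) = 5.490689.
Hence n ≥ 5.490689/(2·0.108²) = 235.369.
The smallest integer n is 236.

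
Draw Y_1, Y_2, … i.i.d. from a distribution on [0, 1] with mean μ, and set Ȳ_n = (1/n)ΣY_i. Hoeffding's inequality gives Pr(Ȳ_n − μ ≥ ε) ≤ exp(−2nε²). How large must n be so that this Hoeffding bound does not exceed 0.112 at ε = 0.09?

Require exp(−2nε²) ≤ 0.112, i.e. 2nε² ≥ ln(1/0.112) = 2.189256.
So n ≥ 2.189256 / (2·0.09²) = 135.139.
The smallest integer n is 136.

136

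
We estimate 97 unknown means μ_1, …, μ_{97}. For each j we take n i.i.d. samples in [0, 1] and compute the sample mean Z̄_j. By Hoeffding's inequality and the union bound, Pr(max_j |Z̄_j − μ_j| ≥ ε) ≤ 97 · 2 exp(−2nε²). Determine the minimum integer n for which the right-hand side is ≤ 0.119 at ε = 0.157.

151

Need 2·97·exp(−2nε²) ≤ 0.119, i.e. exp(−2nε²) ≤ 0.119/194.
So 2nε² ≥ ln(194/0.119) = 7.396490.
Hence n ≥ 7.396490/(2·0.157²) = 150.036.
The smallest integer n is 151.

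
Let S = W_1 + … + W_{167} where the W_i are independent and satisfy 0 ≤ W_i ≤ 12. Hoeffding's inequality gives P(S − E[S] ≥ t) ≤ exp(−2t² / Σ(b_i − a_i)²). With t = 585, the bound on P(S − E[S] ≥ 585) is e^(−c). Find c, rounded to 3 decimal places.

28.462

Σ(b_i − a_i)² = 167·(12)² = 24048.
c = 2t²/24048 = 2·585²/24048 = 28.4618.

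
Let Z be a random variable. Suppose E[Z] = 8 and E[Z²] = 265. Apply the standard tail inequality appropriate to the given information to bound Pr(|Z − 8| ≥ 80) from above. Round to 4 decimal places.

0.0314

The first two moments determine the variance, so Chebyshev's inequality is the sharpest standard bound available.
Var(Z) = E[Z²] − (E[Z])² = 265 − 64 = 201.
Chebyshev's inequality: Pr(|Z − μ| ≥ t) ≤ Var(Z)/t² = 201/6400 = 0.0314.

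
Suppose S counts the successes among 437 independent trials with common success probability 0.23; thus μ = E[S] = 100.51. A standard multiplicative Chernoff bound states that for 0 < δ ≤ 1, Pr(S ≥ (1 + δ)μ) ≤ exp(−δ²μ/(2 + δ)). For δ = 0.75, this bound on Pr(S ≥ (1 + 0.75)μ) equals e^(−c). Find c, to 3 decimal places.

20.559

c = δ²μ/(2 + δ) = 0.75²·100.51/(2 + 0.75) = 20.5589.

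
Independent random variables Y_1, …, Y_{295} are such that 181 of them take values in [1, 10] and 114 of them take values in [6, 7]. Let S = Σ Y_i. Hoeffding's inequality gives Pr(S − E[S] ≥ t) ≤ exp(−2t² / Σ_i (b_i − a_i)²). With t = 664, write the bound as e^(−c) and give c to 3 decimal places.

Σ(b_i − a_i)² = 181·9² + 114·1² = 14775.
c = 2t² / 14775 = 2·664² / 14775 = 59.6814.

59.681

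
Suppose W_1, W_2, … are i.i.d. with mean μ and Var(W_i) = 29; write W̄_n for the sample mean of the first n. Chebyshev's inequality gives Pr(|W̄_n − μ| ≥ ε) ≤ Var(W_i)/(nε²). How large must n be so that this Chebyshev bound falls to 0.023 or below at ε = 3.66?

Require 29/(n·3.66²) ≤ 0.023, i.e. n ≥ 29/(0.023·3.66²) = 94.126.
The smallest integer n is 95.

95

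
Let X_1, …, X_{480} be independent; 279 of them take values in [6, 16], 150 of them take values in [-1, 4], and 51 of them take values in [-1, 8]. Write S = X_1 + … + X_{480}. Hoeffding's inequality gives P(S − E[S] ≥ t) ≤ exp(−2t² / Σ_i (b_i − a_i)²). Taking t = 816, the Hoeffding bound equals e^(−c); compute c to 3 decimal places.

37.218

Σ(b_i − a_i)² = 279·10² + 150·5² + 51·9² = 35781.
c = 2t² / 35781 = 2·816² / 35781 = 37.2184.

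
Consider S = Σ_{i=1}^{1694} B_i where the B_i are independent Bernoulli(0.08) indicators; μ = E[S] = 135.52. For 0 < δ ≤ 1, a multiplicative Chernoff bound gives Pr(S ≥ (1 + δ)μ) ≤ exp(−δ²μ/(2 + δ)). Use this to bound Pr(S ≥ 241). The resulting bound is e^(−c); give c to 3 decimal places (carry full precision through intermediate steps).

29.550

Write 241 = (1 + δ)μ, so δ = 241/135.52 − 1 = 0.7783353…
Then the exponent is δ²μ/(2 + δ) = (241 − μ)² / (μ·(2 + δ)) = 29.549640.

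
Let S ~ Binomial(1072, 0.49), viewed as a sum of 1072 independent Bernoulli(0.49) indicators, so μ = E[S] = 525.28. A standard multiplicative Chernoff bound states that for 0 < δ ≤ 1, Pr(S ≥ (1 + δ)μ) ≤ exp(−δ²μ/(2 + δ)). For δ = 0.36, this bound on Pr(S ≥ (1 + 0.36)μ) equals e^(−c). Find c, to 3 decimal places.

28.846

c = δ²μ/(2 + δ) = 0.36²·525.28/(2 + 0.36) = 28.8459.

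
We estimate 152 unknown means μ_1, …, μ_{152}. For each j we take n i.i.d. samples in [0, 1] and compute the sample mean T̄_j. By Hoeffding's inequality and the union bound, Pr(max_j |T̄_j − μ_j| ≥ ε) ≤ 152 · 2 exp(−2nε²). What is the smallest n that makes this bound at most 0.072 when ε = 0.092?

494

Need 2·152·exp(−2nε²) ≤ 0.072, i.e. exp(−2nε²) ≤ 0.072/304.
So 2nε² ≥ ln(304/0.072) = 8.348117.
Hence n ≥ 8.348117/(2·0.092²) = 493.154.
The smallest integer n is 494.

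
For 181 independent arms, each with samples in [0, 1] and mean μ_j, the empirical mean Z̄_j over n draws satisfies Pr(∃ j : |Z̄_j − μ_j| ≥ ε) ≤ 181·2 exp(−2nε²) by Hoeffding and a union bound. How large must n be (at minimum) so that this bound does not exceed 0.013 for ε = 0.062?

1332

Need 2·181·exp(−2nε²) ≤ 0.013, i.e. exp(−2nε²) ≤ 0.013/362.
So 2nε² ≥ ln(362/0.013) = 10.234450.
Hence n ≥ 10.234450/(2·0.062²) = 1331.224.
The smallest integer n is 1332.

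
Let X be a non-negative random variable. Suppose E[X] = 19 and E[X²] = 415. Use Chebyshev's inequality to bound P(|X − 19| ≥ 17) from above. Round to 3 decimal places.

0.187

Var(X) = E[X²] − (E[X])² = 415 − 361 = 54.
Chebyshev's inequality: P(|X − μ| ≥ t) ≤ Var(X)/t² = 54/289 = 0.1869.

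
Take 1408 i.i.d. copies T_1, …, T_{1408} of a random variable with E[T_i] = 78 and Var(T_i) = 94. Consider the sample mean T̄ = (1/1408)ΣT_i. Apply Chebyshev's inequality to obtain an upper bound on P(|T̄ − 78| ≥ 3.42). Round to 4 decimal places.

0.0057

Var(T̄) = Var(T_i)/n = 94/1408 = 0.066761.
Chebyshev: P(|T̄ − 78| ≥ 3.42) ≤ Var(T̄)/(3.42)² = 94/(1408·3.42²) = 0.0057.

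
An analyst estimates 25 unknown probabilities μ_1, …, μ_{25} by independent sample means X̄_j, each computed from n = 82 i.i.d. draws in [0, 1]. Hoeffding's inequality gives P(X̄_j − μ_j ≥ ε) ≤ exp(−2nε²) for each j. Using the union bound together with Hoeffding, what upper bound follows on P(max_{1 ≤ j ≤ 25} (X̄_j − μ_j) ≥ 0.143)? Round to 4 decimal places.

0.8739

Per-experiment Hoeffding bound: exp(−2·82·0.143²) = exp(−3.35364) = 0.034957.
Union bound over 25 events: 25·0.034957 = 0.87393.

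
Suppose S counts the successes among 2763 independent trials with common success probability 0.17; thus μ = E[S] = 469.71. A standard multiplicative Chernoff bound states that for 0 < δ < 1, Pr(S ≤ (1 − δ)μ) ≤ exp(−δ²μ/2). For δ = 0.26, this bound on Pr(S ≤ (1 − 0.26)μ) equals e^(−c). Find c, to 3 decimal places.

15.876

c = δ²μ/2 = 0.26²·469.71/2 = 15.8762.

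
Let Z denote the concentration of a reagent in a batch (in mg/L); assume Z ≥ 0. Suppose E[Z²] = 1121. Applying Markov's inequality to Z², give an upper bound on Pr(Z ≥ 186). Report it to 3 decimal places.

Since Z ≥ 0, the event {Z ≥ 186} is the same as {Z² ≥ 34596}.
Markov's inequality applied to Z² gives Pr(Z² ≥ 34596) ≤ E[Z²]/34596 = 1121/34596 = 0.0324.

0.032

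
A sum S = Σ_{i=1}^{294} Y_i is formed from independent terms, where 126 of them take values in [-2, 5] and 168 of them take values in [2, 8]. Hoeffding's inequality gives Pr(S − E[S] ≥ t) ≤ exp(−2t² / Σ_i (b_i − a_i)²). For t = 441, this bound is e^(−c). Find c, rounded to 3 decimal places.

Σ(b_i − a_i)² = 126·7² + 168·6² = 12222.
c = 2t² / 12222 = 2·441² / 12222 = 31.8247.

31.825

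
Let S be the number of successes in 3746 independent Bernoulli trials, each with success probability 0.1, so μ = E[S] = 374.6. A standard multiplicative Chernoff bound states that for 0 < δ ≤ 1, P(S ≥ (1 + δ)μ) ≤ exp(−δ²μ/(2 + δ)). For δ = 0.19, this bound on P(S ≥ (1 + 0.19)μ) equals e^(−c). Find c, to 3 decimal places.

c = δ²μ/(2 + δ) = 0.19²·374.6/(2 + 0.19) = 6.1749.

6.175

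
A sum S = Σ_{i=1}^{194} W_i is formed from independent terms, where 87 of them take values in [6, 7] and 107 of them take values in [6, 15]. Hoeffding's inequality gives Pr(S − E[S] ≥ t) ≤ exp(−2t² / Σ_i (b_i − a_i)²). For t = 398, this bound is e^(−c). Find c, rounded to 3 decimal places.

36.190

Σ(b_i − a_i)² = 87·1² + 107·9² = 8754.
c = 2t² / 8754 = 2·398² / 8754 = 36.1901.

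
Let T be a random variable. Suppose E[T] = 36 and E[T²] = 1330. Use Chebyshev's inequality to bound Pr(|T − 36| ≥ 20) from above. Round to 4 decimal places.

Var(T) = E[T²] − (E[T])² = 1330 − 1296 = 34.
Chebyshev's inequality: Pr(|T − μ| ≥ t) ≤ Var(T)/t² = 34/400 = 0.0850.

0.0850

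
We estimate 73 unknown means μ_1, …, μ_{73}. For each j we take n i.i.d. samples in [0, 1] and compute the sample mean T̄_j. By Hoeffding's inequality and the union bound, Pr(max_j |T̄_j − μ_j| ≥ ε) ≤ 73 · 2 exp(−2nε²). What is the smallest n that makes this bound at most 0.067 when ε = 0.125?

246

Need 2·73·exp(−2nε²) ≤ 0.067, i.e. exp(−2nε²) ≤ 0.067/146.
So 2nε² ≥ ln(146/0.067) = 7.686669.
Hence n ≥ 7.686669/(2·0.125²) = 245.973.
The smallest integer n is 246.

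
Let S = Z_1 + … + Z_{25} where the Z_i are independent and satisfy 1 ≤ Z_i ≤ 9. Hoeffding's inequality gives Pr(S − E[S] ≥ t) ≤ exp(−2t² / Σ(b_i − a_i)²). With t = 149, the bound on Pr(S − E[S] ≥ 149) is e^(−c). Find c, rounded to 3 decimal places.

27.751

Σ(b_i − a_i)² = 25·(8)² = 1600.
c = 2t²/1600 = 2·149²/1600 = 27.7512.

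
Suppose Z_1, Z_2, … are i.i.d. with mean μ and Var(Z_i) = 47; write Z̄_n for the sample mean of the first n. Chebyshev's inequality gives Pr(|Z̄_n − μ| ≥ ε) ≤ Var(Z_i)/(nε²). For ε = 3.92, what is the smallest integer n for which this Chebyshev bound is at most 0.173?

18

Require 47/(n·3.92²) ≤ 0.173, i.e. n ≥ 47/(0.173·3.92²) = 17.680.
The smallest integer n is 18.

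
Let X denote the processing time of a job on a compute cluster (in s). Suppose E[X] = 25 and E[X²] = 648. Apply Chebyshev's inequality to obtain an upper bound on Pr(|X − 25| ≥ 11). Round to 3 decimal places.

Var(X) = E[X²] − (E[X])² = 648 − 625 = 23.
Chebyshev's inequality: Pr(|X − μ| ≥ t) ≤ Var(X)/t² = 23/121 = 0.1901.

0.190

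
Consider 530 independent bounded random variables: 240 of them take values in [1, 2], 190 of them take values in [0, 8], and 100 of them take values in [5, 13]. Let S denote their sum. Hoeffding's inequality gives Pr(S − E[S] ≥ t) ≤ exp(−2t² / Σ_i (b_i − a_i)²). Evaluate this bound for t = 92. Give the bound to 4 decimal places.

0.4064

Σ(b_i − a_i)² = 240·1² + 190·8² + 100·8² = 18800.
Exponent = 2·92² / 18800 = 0.90043.
Bound = exp(−0.90043) = 0.40640.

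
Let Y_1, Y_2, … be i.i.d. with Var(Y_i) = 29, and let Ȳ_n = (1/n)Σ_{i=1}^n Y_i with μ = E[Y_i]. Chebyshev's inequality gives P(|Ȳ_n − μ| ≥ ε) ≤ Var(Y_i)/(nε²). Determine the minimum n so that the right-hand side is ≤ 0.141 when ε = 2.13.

Require 29/(n·2.13²) ≤ 0.141, i.e. n ≥ 29/(0.141·2.13²) = 45.334.
The smallest integer n is 46.

46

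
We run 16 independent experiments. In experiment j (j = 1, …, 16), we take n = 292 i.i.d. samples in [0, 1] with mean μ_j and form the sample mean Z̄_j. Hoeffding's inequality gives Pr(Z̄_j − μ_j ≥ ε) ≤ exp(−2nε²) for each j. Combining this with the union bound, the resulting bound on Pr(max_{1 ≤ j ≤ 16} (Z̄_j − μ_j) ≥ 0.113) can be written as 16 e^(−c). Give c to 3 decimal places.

Union bound over the 16 events: Pr(max_{1 ≤ j ≤ 16} (Z̄_j − μ_j) ≥ 0.113) ≤ 16·exp(−2nε²) = 16 exp(−2·292·0.113²).
So c = 2·292·0.113² = 7.4571.

7.457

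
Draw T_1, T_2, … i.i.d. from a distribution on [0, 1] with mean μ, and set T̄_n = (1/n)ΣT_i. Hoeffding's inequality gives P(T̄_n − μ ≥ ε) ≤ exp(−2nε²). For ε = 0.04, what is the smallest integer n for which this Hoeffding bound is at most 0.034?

Require exp(−2nε²) ≤ 0.034, i.e. 2nε² ≥ ln(1/0.034) = 3.381395.
So n ≥ 3.381395 / (2·0.04²) = 1056.686.
The smallest integer n is 1057.

1057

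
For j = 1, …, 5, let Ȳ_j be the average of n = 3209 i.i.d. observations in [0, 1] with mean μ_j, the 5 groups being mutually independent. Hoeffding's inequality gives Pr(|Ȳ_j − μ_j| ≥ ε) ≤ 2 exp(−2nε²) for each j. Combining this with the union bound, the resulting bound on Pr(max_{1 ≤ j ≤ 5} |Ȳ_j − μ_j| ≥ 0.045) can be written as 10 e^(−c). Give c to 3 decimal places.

Union bound over the 5 events: Pr(max_{1 ≤ j ≤ 5} |Ȳ_j − μ_j| ≥ 0.045) ≤ 5·2·exp(−2nε²) = 10 exp(−2·3209·0.045²).
So c = 2·3209·0.045² = 12.9964.

12.996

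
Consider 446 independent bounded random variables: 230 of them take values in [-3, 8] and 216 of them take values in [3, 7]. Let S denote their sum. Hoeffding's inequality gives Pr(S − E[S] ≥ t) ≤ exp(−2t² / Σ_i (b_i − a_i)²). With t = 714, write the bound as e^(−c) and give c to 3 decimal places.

Σ(b_i − a_i)² = 230·11² + 216·4² = 31286.
c = 2t² / 31286 = 2·714² / 31286 = 32.5894.

32.589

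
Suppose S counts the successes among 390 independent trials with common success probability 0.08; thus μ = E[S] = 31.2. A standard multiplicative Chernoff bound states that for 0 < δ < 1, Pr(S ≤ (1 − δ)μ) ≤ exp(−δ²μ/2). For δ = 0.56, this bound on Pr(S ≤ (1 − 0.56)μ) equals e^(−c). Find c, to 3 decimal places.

c = δ²μ/2 = 0.56²·31.2/2 = 4.8922.

4.892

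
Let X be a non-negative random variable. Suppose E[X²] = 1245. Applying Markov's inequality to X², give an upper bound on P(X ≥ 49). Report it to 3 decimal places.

0.519

Since X ≥ 0, the event {X ≥ 49} is the same as {X² ≥ 2401}.
Markov's inequality applied to X² gives P(X² ≥ 2401) ≤ E[X²]/2401 = 1245/2401 = 0.5185.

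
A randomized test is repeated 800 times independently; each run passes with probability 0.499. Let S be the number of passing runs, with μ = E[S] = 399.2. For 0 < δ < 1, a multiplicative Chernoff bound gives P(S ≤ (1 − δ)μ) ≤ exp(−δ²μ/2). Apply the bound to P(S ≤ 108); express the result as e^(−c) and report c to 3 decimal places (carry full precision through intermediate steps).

Write 108 = (1 − δ)μ, so δ = 1 − 108/399.2 = 0.7294589…
Then the exponent is δ²μ/2 = (μ − 108)²/(2μ) = 106.209218.

106.209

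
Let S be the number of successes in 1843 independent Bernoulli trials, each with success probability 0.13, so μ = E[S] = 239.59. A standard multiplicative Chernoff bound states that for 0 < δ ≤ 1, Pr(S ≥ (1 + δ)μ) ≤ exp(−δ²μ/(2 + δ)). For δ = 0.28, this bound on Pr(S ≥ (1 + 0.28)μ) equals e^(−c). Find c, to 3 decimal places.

c = δ²μ/(2 + δ) = 0.28²·239.59/(2 + 0.28) = 8.2385.

8.239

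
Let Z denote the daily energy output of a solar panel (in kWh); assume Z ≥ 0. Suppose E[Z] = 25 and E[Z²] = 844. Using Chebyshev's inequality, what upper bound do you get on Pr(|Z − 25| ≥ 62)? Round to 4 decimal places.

0.0570

Var(Z) = E[Z²] − (E[Z])² = 844 − 625 = 219.
Chebyshev's inequality: Pr(|Z − μ| ≥ t) ≤ Var(Z)/t² = 219/3844 = 0.0570.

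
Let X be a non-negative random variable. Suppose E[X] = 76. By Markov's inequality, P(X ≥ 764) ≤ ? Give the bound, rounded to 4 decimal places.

0.0995

Markov's inequality: for a non-negative random variable, P(X ≥ a) ≤ E[X]/a.
Here E[X] = 76 and a = 764, so the bound is 76/764 = 0.0995.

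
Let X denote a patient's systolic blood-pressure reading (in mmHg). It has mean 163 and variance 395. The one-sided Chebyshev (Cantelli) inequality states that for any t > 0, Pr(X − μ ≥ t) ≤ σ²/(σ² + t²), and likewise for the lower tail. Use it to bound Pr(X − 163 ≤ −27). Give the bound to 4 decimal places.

Here σ² = 395 and t = 27, so σ² + t² = 1124.
Cantelli's bound: 395/1124 = 0.3514.

0.3514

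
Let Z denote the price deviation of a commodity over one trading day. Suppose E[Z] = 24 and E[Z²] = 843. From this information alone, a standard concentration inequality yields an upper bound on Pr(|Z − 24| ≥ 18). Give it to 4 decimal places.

0.8241

The first two moments determine the variance, so Chebyshev's inequality is the sharpest standard bound available.
Var(Z) = E[Z²] − (E[Z])² = 843 − 576 = 267.
Chebyshev's inequality: Pr(|Z − μ| ≥ t) ≤ Var(Z)/t² = 267/324 = 0.8241.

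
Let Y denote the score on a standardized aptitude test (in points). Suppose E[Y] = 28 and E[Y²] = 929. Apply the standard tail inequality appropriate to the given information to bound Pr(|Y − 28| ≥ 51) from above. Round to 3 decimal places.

The first two moments determine the variance, so Chebyshev's inequality is the sharpest standard bound available.
Var(Y) = E[Y²] − (E[Y])² = 929 − 784 = 145.
Chebyshev's inequality: Pr(|Y − μ| ≥ t) ≤ Var(Y)/t² = 145/2601 = 0.0557.

0.056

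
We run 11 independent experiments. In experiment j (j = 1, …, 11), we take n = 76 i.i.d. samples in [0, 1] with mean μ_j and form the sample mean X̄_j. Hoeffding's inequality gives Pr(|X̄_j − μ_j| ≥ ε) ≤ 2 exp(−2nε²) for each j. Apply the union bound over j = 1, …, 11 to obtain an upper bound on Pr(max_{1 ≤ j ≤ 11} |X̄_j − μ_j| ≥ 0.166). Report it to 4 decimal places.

Per-experiment Hoeffding bound: 2·exp(−2·76·0.166²) = 2·exp(−4.18851) = 0.030338.
Union bound over 11 events: 11·0.030338 = 0.33371.

0.3337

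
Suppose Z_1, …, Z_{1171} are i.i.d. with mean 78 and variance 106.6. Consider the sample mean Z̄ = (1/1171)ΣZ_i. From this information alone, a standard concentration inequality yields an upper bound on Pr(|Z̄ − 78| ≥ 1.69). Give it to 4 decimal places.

0.0319

With mean and variance of each term known, Chebyshev's inequality bounds the deviation of the sum (or sample mean).
Var(Z̄) = Var(Z_i)/n = 106.6/1171 = 0.091033.
Chebyshev: Pr(|Z̄ − 78| ≥ 1.69) ≤ Var(Z̄)/(1.69)² = 106.6/(1171·1.69²) = 0.0319.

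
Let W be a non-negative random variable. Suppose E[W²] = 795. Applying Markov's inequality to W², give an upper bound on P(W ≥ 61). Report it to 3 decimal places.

Since W ≥ 0, the event {W ≥ 61} is the same as {W² ≥ 3721}.
Markov's inequality applied to W² gives P(W² ≥ 3721) ≤ E[W²]/3721 = 795/3721 = 0.2137.

0.214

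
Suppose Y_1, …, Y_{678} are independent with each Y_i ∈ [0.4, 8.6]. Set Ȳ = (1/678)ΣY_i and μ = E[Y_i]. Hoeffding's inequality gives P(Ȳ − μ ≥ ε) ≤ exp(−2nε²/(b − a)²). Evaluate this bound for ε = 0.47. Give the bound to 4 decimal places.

Exponent: 2nε²/(b − a)² = 2·678·0.47² / 8.2² = 4.45479.
Bound = exp(−4.45479) = 0.01162.

0.0116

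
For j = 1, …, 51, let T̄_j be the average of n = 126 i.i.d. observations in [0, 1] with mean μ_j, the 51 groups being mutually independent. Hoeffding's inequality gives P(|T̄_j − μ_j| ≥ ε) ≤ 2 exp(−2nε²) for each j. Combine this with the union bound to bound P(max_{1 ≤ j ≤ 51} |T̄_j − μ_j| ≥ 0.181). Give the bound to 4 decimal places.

0.0265

Per-experiment Hoeffding bound: 2·exp(−2·126·0.181²) = 2·exp(−8.25577) = 0.00051951.
Union bound over 51 events: 51·0.00051951 = 0.02650.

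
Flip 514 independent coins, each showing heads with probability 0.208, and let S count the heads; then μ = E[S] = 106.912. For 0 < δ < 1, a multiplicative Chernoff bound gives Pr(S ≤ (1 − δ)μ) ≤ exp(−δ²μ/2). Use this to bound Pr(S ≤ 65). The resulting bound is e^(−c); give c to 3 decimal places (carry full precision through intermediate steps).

8.215

Write 65 = (1 − δ)μ, so δ = 1 − 65/106.912 = 0.3920233…
Then the exponent is δ²μ/2 = (μ − 65)²/(2μ) = 8.215241.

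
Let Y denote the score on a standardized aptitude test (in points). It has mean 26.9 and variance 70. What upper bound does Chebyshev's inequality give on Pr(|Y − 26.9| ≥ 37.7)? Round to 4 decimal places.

0.0493

Chebyshev: Pr(|Y − μ| ≥ t) ≤ Var(Y)/t².
Bound = 70 / 1421.29 = 0.0493.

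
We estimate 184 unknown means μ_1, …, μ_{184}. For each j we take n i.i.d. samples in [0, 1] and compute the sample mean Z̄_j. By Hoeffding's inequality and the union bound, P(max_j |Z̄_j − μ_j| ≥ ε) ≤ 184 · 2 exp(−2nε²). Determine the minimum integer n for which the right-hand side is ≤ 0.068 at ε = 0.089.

543

Need 2·184·exp(−2nε²) ≤ 0.068, i.e. exp(−2nε²) ≤ 0.068/368.
So 2nε² ≥ ln(368/0.068) = 8.596331.
Hence n ≥ 8.596331/(2·0.089²) = 542.629.
The smallest integer n is 543.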